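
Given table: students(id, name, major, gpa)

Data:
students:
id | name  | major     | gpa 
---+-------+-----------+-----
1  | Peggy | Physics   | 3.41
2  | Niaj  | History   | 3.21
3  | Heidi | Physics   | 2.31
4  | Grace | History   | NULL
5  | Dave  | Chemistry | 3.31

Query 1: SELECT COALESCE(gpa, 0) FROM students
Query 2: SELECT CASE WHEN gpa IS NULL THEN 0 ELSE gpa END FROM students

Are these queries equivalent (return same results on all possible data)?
Yes, equivalent

Both queries return: [(0,), (2.31,), (3.21,), (3.31,), (3.41,)]

Reason: COALESCE vs CASE for NULL handling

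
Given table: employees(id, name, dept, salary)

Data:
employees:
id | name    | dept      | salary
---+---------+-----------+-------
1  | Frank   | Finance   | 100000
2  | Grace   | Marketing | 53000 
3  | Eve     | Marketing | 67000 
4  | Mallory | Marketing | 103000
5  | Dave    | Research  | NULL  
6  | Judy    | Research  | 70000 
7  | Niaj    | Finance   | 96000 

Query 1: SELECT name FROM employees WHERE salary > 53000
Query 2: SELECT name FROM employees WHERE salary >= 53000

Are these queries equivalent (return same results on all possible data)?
No, not equivalent

Query 1 returns: [('Frank',), ('Eve',), ('Mallory',), ('Judy',), ('Niaj',)]
Query 2 returns: [('Frank',), ('Grace',), ('Eve',), ('Mallory',), ('Judy',), ('Niaj',)]

Reason: > vs >= gives different results when salary = 53000 exists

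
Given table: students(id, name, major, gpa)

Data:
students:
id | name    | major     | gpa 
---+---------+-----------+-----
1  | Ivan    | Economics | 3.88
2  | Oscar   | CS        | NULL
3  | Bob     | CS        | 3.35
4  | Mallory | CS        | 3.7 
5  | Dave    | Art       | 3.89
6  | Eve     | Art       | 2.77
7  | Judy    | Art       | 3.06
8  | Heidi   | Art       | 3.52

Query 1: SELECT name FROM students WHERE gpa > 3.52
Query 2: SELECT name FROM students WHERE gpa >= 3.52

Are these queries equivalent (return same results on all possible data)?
No, not equivalent

Query 1 returns: [('Ivan',), ('Mallory',), ('Dave',)]
Query 2 returns: [('Ivan',), ('Mallory',), ('Dave',), ('Heidi',)]

Reason: > vs >= gives different results when gpa = 3.52 exists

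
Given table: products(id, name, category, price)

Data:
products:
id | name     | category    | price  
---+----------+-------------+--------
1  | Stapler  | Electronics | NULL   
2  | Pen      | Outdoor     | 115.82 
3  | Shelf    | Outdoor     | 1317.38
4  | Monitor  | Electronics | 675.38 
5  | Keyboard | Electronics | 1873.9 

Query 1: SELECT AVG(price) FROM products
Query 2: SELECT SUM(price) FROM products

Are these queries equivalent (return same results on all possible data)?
No, not equivalent

Query 1 returns: [(995.62,)]
Query 2 returns: [(3982.48,)]

Reason: AVG vs SUM give different aggregate values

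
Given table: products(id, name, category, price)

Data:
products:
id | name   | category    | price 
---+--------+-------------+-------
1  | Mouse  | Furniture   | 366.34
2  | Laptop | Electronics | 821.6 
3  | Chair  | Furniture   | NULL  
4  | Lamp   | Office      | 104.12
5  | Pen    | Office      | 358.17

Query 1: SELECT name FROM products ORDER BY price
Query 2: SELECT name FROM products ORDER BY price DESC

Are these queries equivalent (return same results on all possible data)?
No, not equivalent

Query 1 returns: [('Chair',), ('Lamp',), ('Pen',), ('Mouse',), ('Laptop',)]
Query 2 returns: [('Laptop',), ('Mouse',), ('Pen',), ('Lamp',), ('Chair',)]

Reason: ASC vs DESC gives opposite ordering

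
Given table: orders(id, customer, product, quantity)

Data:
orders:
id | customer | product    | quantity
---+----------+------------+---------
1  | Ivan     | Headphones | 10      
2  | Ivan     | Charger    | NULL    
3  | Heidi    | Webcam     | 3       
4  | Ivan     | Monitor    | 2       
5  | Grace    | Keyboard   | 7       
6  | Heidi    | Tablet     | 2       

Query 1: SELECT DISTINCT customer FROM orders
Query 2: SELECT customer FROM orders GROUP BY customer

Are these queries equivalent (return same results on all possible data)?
Yes, equivalent

Both queries return: [('Grace',), ('Heidi',), ('Ivan',)]

Reason: Both get unique customers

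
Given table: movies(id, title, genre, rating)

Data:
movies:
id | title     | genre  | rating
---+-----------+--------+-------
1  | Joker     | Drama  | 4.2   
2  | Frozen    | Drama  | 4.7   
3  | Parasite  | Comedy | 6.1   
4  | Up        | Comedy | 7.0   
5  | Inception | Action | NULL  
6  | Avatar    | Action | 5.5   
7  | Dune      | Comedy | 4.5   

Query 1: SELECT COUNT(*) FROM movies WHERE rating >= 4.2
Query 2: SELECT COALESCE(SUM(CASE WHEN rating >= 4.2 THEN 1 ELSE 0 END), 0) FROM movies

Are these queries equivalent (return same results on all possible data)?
Yes, equivalent

Both queries return: [(6,)]

Reason: COUNT with WHERE vs conditional SUM (COALESCE handles empty-table NULL)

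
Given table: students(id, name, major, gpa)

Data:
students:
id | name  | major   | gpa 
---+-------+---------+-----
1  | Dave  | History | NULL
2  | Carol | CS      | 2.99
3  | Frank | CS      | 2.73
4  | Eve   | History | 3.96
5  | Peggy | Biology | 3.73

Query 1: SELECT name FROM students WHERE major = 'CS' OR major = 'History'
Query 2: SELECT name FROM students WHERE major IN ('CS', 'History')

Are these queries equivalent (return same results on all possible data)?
Yes, equivalent

Both queries return: [('Carol',), ('Dave',), ('Eve',), ('Frank',)]

Reason: OR vs IN are equivalent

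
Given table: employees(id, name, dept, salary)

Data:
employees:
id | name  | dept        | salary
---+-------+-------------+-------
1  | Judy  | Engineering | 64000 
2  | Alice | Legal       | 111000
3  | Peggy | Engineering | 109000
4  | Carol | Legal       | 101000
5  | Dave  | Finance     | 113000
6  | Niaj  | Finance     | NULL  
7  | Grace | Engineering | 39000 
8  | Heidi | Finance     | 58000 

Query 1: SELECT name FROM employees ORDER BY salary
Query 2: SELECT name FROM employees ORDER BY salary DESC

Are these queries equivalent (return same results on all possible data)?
No, not equivalent

Query 1 returns: [('Niaj',), ('Grace',), ('Heidi',), ('Judy',), ('Carol',), ('Peggy',), ('Alice',), ('Dave',)]
Query 2 returns: [('Dave',), ('Alice',), ('Peggy',), ('Carol',), ('Judy',), ('Heidi',), ('Grace',), ('Niaj',)]

Reason: ASC vs DESC gives opposite ordering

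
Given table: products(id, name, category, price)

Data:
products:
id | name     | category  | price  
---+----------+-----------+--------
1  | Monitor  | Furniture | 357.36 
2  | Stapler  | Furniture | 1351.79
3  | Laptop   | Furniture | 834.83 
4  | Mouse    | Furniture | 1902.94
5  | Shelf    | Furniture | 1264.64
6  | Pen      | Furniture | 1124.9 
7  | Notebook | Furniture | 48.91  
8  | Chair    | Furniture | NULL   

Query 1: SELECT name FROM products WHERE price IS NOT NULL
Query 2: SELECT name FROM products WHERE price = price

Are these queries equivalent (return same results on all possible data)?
Yes, equivalent

Both queries return: [('Laptop',), ('Monitor',), ('Mouse',), ('Notebook',), ('Pen',), ('Shelf',), ('Stapler',)]

Reason: IS NOT NULL vs self-equality (both exclude NULLs)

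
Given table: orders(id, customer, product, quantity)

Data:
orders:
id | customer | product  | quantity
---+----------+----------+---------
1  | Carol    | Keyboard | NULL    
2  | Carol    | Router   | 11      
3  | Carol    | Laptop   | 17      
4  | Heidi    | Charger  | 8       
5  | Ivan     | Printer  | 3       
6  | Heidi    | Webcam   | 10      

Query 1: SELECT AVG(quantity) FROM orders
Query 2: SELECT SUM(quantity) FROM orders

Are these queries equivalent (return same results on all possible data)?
No, not equivalent

Query 1 returns: [(9.8,)]
Query 2 returns: [(49,)]

Reason: AVG vs SUM give different aggregate values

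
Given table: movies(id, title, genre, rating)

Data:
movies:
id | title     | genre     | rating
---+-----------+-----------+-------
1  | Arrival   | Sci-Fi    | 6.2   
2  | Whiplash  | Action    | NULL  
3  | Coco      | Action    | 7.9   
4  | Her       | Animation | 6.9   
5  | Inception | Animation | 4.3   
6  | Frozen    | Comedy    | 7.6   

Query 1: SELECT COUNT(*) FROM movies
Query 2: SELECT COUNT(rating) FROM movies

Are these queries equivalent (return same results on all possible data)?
No, not equivalent

Query 1 returns: [(6,)]
Query 2 returns: [(5,)]

Reason: COUNT(*) includes NULLs, COUNT(column) excludes them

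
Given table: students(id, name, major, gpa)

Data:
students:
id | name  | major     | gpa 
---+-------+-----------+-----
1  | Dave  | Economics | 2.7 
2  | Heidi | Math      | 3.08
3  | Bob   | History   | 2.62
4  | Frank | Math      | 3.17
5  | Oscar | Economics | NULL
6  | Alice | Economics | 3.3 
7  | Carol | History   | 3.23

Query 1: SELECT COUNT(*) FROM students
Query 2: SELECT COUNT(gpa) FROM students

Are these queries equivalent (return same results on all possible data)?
No, not equivalent

Query 1 returns: [(7,)]
Query 2 returns: [(6,)]

Reason: COUNT(*) includes NULLs, COUNT(column) excludes them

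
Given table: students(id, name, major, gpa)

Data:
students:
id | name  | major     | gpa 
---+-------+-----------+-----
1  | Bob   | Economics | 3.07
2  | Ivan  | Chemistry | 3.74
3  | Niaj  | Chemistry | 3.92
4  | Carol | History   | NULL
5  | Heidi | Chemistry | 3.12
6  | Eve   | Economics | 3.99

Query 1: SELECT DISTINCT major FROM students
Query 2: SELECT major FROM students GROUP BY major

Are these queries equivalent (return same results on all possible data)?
Yes, equivalent

Both queries return: [('Chemistry',), ('Economics',), ('History',)]

Reason: Both get unique majors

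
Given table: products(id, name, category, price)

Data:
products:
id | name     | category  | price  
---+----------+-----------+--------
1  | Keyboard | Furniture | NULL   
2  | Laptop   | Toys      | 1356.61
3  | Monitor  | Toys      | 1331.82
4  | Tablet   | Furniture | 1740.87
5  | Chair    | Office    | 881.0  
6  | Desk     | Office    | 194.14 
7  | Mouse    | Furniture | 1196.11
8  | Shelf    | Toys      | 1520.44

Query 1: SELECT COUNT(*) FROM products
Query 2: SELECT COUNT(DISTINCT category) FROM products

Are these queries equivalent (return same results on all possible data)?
No, not equivalent

Query 1 returns: [(8,)]
Query 2 returns: [(3,)]

Reason: COUNT(*) counts rows, COUNT(DISTINCT category) counts unique categorys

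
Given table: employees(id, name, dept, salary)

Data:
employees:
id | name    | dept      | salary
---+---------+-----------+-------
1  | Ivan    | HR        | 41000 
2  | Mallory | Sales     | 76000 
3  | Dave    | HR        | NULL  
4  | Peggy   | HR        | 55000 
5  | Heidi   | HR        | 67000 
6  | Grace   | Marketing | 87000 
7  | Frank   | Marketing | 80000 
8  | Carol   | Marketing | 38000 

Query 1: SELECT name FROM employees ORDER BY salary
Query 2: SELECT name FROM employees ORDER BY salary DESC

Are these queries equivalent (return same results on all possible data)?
No, not equivalent

Query 1 returns: [('Dave',), ('Carol',), ('Ivan',), ('Peggy',), ('Heidi',), ('Mallory',), ('Frank',), ('Grace',)]
Query 2 returns: [('Grace',), ('Frank',), ('Mallory',), ('Heidi',), ('Peggy',), ('Ivan',), ('Carol',), ('Dave',)]

Reason: ASC vs DESC gives opposite ordering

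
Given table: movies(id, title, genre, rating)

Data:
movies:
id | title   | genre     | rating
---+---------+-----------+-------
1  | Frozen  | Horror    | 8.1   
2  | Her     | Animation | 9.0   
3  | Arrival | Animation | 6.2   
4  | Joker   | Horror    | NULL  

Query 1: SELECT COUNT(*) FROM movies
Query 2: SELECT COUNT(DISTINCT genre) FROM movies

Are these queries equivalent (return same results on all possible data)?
No, not equivalent

Query 1 returns: [(4,)]
Query 2 returns: [(2,)]

Reason: COUNT(*) counts rows, COUNT(DISTINCT genre) counts unique genres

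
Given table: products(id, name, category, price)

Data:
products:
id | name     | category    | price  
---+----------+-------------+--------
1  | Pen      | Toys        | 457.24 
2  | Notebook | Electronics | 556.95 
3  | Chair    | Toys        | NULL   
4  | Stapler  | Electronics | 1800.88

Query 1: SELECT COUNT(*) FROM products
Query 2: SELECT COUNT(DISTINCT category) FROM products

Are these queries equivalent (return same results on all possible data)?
No, not equivalent

Query 1 returns: [(4,)]
Query 2 returns: [(2,)]

Reason: COUNT(*) counts rows, COUNT(DISTINCT category) counts unique categorys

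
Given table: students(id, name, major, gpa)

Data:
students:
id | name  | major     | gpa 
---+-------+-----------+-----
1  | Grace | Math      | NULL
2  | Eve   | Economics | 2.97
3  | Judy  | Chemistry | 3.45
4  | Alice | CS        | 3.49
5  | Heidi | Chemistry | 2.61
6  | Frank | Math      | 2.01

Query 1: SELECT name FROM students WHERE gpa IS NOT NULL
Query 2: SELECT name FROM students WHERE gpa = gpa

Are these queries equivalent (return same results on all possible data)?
Yes, equivalent

Both queries return: [('Alice',), ('Eve',), ('Frank',), ('Heidi',), ('Judy',)]

Reason: IS NOT NULL vs self-equality (both exclude NULLs)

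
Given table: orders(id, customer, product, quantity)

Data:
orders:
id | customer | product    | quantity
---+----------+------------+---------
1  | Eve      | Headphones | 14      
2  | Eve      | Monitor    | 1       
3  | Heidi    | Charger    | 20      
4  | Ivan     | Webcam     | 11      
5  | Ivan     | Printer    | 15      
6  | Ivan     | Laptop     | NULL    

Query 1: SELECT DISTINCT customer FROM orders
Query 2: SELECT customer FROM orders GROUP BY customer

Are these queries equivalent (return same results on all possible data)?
Yes, equivalent

Both queries return: [('Eve',), ('Heidi',), ('Ivan',)]

Reason: Both get unique customers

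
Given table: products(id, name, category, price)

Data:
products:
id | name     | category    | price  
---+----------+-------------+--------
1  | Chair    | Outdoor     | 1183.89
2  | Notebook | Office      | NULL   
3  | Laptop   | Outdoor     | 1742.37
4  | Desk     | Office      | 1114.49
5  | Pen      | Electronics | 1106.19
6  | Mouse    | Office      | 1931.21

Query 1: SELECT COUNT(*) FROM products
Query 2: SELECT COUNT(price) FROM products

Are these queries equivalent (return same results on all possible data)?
No, not equivalent

Query 1 returns: [(6,)]
Query 2 returns: [(5,)]

Reason: COUNT(*) includes NULLs, COUNT(column) excludes them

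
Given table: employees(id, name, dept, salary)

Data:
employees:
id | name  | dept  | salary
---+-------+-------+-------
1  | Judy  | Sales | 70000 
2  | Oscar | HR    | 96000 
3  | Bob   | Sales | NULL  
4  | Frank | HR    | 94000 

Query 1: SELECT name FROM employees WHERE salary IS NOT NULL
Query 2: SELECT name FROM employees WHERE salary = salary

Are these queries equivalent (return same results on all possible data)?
Yes, equivalent

Both queries return: [('Frank',), ('Judy',), ('Oscar',)]

Reason: IS NOT NULL vs self-equality (both exclude NULLs)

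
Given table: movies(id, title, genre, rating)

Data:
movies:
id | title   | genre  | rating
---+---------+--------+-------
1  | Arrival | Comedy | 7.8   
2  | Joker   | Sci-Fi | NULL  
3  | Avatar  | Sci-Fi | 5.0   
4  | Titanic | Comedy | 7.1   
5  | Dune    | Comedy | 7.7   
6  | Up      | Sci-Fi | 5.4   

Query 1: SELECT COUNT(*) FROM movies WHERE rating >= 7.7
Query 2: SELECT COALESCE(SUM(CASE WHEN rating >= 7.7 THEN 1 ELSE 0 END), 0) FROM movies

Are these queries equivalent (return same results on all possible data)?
Yes, equivalent

Both queries return: [(2,)]

Reason: COUNT with WHERE vs conditional SUM (COALESCE handles empty-table NULL)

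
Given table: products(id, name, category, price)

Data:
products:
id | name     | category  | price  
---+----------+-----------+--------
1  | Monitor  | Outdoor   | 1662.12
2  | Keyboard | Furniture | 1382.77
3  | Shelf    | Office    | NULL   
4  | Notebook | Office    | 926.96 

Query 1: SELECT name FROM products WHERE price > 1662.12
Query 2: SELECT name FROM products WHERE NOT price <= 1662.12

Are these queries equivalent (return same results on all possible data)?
Yes, equivalent

Both queries return: []

Reason: Both filter price > 1662.12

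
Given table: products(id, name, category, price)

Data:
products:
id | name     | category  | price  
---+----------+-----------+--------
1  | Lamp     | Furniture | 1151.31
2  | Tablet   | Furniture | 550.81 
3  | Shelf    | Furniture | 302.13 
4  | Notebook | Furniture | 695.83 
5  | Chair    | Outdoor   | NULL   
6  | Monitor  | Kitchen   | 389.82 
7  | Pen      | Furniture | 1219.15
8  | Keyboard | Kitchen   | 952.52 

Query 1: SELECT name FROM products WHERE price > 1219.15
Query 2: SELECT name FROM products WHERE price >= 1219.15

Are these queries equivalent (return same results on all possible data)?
No, not equivalent

Query 1 returns: []
Query 2 returns: [('Pen',)]

Reason: > vs >= gives different results when price = 1219.15 exists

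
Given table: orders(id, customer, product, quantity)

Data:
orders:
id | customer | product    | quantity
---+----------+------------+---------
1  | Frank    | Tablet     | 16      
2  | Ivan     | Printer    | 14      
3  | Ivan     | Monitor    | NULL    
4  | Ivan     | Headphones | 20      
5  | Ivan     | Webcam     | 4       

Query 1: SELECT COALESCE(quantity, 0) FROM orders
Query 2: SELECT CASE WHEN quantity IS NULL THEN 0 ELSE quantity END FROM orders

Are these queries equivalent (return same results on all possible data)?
Yes, equivalent

Both queries return: [(0,), (4,), (14,), (16,), (20,)]

Reason: COALESCE vs CASE for NULL handling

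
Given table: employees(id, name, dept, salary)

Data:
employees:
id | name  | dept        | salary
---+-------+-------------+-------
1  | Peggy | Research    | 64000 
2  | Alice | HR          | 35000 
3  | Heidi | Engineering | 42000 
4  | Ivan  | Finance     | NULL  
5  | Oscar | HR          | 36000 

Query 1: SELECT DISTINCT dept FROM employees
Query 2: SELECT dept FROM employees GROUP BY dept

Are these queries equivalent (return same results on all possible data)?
Yes, equivalent

Both queries return: [('Engineering',), ('Finance',), ('HR',), ('Research',)]

Reason: Both get unique depts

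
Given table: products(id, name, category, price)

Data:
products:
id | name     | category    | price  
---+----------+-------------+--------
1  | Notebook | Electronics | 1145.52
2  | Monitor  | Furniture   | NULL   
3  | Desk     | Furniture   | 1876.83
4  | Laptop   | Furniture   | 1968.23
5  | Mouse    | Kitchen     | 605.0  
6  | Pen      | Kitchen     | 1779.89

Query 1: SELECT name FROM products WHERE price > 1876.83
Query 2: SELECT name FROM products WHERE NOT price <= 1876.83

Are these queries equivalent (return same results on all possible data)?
Yes, equivalent

Both queries return: [('Laptop',)]

Reason: Both filter price > 1876.83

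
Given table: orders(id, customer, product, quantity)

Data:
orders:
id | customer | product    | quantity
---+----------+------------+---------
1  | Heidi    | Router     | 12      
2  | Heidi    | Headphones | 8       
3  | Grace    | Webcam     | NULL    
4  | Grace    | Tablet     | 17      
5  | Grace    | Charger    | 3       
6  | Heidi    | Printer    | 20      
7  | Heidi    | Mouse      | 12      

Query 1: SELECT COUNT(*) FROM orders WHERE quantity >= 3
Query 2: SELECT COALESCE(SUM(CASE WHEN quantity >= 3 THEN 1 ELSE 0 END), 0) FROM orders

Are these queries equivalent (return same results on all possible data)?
Yes, equivalent

Both queries return: [(6,)]

Reason: COUNT with WHERE vs conditional SUM (COALESCE handles empty-table NULL)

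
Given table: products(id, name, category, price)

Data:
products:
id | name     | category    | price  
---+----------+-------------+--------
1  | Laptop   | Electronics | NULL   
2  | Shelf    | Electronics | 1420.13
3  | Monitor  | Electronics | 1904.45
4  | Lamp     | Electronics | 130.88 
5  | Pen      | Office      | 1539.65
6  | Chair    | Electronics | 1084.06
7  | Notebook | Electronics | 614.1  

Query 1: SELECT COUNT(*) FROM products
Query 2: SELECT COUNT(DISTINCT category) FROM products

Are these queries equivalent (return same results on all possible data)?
No, not equivalent

Query 1 returns: [(7,)]
Query 2 returns: [(2,)]

Reason: COUNT(*) counts rows, COUNT(DISTINCT category) counts unique categorys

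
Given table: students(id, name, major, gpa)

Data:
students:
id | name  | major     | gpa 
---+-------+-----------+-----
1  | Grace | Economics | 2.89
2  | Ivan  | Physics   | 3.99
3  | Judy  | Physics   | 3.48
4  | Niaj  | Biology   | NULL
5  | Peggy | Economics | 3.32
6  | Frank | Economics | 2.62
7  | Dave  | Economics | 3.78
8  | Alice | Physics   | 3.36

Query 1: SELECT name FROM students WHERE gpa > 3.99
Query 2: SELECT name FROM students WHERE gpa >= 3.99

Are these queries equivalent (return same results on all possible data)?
No, not equivalent

Query 1 returns: []
Query 2 returns: [('Ivan',)]

Reason: > vs >= gives different results when gpa = 3.99 exists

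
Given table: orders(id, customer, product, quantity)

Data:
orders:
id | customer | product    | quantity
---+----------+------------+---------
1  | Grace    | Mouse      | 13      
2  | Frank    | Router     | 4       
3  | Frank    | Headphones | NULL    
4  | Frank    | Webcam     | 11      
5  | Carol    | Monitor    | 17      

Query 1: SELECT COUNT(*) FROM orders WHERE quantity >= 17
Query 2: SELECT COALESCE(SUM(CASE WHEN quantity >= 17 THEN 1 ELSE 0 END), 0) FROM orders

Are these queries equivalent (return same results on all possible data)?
Yes, equivalent

Both queries return: [(1,)]

Reason: COUNT with WHERE vs conditional SUM (COALESCE handles empty-table NULL)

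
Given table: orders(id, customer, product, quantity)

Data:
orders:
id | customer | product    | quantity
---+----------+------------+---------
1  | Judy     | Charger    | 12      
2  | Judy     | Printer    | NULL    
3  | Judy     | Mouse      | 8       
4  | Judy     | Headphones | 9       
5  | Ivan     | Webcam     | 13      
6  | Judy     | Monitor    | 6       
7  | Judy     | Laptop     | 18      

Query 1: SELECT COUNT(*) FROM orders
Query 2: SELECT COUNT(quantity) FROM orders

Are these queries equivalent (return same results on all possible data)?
No, not equivalent

Query 1 returns: [(7,)]
Query 2 returns: [(6,)]

Reason: COUNT(*) includes NULLs, COUNT(column) excludes them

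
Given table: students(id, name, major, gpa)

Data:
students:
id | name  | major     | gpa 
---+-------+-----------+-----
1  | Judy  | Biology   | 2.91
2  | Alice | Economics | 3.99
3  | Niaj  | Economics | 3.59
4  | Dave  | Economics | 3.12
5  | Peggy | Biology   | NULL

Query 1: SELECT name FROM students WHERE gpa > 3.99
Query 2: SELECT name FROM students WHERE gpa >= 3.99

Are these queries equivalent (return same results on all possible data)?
No, not equivalent

Query 1 returns: []
Query 2 returns: [('Alice',)]

Reason: > vs >= gives different results when gpa = 3.99 exists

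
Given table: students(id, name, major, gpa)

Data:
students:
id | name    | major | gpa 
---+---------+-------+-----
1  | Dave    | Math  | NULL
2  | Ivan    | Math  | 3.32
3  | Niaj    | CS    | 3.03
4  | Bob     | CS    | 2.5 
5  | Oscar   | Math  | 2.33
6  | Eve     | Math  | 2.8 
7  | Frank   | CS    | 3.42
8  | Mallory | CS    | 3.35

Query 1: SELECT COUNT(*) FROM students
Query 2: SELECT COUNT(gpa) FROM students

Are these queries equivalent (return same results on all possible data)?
No, not equivalent

Query 1 returns: [(8,)]
Query 2 returns: [(7,)]

Reason: COUNT(*) includes NULLs, COUNT(column) excludes them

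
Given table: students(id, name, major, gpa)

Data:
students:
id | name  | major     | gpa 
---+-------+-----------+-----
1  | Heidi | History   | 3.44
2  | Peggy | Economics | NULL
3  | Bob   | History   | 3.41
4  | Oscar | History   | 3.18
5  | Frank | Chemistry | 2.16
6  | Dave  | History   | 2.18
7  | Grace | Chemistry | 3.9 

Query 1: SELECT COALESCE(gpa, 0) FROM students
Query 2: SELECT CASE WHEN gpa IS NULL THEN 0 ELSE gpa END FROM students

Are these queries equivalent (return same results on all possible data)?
Yes, equivalent

Both queries return: [(0,), (2.16,), (2.18,), (3.18,), (3.41,), (3.44,), (3.9,)]

Reason: COALESCE vs CASE for NULL handling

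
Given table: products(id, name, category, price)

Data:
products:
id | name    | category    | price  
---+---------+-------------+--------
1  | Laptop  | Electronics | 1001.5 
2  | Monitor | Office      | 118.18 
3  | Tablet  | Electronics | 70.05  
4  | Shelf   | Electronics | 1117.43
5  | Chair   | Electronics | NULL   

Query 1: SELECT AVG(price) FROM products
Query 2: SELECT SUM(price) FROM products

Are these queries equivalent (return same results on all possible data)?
No, not equivalent

Query 1 returns: [(576.79,)]
Query 2 returns: [(2307.16,)]

Reason: AVG vs SUM give different aggregate values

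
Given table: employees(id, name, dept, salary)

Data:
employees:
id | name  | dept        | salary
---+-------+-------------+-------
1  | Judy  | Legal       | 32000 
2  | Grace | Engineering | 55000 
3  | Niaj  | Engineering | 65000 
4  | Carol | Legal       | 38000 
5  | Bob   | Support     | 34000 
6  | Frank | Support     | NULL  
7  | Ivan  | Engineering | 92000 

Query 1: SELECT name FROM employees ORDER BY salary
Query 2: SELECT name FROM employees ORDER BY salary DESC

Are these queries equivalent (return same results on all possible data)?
No, not equivalent

Query 1 returns: [('Frank',), ('Judy',), ('Bob',), ('Carol',), ('Grace',), ('Niaj',), ('Ivan',)]
Query 2 returns: [('Ivan',), ('Niaj',), ('Grace',), ('Carol',), ('Bob',), ('Judy',), ('Frank',)]

Reason: ASC vs DESC gives opposite ordering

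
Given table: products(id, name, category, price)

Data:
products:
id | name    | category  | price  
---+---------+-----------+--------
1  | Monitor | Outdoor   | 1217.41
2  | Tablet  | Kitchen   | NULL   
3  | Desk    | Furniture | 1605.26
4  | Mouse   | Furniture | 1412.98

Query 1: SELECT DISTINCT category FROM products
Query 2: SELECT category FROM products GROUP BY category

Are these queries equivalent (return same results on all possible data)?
Yes, equivalent

Both queries return: [('Furniture',), ('Kitchen',), ('Outdoor',)]

Reason: Both get unique categorys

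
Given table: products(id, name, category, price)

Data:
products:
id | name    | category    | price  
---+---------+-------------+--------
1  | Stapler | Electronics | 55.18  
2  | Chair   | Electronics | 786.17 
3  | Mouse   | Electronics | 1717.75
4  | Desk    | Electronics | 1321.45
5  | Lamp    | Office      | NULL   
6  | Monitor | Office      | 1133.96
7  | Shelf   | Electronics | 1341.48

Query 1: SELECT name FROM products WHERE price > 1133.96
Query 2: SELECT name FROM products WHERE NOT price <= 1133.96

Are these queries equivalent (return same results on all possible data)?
Yes, equivalent

Both queries return: [('Desk',), ('Mouse',), ('Shelf',)]

Reason: Both filter price > 1133.96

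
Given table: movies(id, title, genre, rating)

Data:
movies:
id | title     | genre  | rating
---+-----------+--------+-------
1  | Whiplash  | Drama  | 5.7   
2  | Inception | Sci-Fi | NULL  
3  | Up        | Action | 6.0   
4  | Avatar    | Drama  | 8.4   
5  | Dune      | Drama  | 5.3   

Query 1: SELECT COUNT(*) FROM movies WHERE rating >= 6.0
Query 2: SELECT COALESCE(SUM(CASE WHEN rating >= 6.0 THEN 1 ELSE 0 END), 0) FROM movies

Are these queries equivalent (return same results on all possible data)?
Yes, equivalent

Both queries return: [(2,)]

Reason: COUNT with WHERE vs conditional SUM (COALESCE handles empty-table NULL)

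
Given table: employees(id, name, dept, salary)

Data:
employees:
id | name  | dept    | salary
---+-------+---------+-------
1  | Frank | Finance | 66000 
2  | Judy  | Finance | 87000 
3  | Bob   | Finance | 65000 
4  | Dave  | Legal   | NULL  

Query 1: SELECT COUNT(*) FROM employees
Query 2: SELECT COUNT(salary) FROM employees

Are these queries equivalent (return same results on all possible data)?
No, not equivalent

Query 1 returns: [(4,)]
Query 2 returns: [(3,)]

Reason: COUNT(*) includes NULLs, COUNT(column) excludes them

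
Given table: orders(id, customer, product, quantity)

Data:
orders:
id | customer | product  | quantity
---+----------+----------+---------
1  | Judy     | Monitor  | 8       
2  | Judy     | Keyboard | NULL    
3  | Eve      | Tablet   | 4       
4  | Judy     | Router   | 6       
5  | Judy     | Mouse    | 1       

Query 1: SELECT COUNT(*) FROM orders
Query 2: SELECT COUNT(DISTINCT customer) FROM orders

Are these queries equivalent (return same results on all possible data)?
No, not equivalent

Query 1 returns: [(5,)]
Query 2 returns: [(2,)]

Reason: COUNT(*) counts rows, COUNT(DISTINCT customer) counts unique customers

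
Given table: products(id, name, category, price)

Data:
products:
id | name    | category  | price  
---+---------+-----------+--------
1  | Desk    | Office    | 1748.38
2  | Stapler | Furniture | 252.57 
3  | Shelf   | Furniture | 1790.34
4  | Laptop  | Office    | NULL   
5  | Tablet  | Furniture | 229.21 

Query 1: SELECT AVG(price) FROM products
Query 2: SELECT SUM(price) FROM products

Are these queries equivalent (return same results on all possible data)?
No, not equivalent

Query 1 returns: [(1005.125,)]
Query 2 returns: [(4020.5,)]

Reason: AVG vs SUM give different aggregate values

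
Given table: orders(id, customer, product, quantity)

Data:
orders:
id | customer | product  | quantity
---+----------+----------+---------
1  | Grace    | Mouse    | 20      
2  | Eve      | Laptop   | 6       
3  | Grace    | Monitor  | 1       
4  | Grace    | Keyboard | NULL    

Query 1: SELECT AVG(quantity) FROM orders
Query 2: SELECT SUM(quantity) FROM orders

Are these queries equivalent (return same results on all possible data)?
No, not equivalent

Query 1 returns: [(9.0,)]
Query 2 returns: [(27,)]

Reason: AVG vs SUM give different aggregate values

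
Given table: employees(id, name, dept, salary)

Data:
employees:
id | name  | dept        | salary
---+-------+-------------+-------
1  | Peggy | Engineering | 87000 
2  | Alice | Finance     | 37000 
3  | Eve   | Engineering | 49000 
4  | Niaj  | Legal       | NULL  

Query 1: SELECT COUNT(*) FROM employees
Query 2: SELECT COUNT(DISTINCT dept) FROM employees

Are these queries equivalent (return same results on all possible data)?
No, not equivalent

Query 1 returns: [(4,)]
Query 2 returns: [(3,)]

Reason: COUNT(*) counts rows, COUNT(DISTINCT dept) counts unique depts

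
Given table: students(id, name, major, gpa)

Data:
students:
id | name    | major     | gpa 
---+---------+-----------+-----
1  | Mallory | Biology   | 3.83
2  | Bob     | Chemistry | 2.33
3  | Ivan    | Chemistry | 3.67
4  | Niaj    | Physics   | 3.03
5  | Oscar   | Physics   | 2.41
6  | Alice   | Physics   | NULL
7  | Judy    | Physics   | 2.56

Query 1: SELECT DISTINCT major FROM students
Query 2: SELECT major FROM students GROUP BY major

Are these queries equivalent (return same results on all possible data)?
Yes, equivalent

Both queries return: [('Biology',), ('Chemistry',), ('Physics',)]

Reason: Both get unique majors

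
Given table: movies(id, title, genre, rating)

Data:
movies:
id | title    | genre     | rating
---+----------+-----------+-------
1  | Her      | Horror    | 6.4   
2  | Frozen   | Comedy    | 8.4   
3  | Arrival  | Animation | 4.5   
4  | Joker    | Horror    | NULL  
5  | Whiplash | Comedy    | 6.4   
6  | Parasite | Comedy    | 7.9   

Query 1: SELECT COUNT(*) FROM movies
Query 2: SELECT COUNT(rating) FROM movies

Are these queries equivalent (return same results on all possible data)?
No, not equivalent

Query 1 returns: [(6,)]
Query 2 returns: [(5,)]

Reason: COUNT(*) includes NULLs, COUNT(column) excludes them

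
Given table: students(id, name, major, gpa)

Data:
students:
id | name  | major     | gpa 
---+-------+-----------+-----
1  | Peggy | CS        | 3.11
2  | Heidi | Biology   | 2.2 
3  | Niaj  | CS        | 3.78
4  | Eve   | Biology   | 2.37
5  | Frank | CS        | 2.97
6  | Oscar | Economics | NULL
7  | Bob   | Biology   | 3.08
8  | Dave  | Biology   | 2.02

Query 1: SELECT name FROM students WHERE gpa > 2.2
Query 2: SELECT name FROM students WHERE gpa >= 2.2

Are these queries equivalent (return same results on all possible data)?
No, not equivalent

Query 1 returns: [('Peggy',), ('Niaj',), ('Eve',), ('Frank',), ('Bob',)]
Query 2 returns: [('Peggy',), ('Heidi',), ('Niaj',), ('Eve',), ('Frank',), ('Bob',)]

Reason: > vs >= gives different results when gpa = 2.2 exists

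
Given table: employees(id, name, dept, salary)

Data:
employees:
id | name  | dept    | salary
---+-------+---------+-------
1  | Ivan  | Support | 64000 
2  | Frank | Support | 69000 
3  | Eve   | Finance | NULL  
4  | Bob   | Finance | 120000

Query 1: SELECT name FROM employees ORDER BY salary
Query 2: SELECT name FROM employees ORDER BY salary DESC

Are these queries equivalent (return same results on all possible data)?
No, not equivalent

Query 1 returns: [('Eve',), ('Ivan',), ('Frank',), ('Bob',)]
Query 2 returns: [('Bob',), ('Frank',), ('Ivan',), ('Eve',)]

Reason: ASC vs DESC gives opposite ordering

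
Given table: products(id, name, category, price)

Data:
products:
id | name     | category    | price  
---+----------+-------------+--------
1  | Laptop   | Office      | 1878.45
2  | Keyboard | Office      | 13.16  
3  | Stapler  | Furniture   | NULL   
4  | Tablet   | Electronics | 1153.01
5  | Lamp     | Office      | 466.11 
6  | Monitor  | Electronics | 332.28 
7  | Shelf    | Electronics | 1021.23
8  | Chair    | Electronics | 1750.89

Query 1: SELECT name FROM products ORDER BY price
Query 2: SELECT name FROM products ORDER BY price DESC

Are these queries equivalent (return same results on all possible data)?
No, not equivalent

Query 1 returns: [('Stapler',), ('Keyboard',), ('Monitor',), ('Lamp',), ('Shelf',), ('Tablet',), ('Chair',), ('Laptop',)]
Query 2 returns: [('Laptop',), ('Chair',), ('Tablet',), ('Shelf',), ('Lamp',), ('Monitor',), ('Keyboard',), ('Stapler',)]

Reason: ASC vs DESC gives opposite ordering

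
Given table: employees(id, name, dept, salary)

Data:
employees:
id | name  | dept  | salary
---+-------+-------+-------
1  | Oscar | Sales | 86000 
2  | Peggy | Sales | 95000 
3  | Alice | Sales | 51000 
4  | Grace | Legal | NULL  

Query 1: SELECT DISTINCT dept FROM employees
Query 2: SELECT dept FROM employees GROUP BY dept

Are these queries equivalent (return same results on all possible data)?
Yes, equivalent

Both queries return: [('Legal',), ('Sales',)]

Reason: Both get unique depts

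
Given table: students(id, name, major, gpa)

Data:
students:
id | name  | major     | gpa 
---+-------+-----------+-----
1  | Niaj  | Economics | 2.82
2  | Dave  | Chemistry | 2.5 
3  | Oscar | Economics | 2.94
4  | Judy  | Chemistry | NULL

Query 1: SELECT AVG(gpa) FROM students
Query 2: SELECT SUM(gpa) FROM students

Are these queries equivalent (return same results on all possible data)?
No, not equivalent

Query 1 returns: [(2.7533333333333334,)]
Query 2 returns: [(8.26,)]

Reason: AVG vs SUM give different aggregate values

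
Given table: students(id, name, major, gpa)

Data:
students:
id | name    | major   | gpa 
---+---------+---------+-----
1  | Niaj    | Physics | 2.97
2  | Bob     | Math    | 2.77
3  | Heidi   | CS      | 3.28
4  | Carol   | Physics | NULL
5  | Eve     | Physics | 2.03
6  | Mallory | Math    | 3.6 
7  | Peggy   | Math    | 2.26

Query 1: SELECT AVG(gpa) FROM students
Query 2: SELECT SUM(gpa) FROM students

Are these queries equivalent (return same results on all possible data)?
No, not equivalent

Query 1 returns: [(2.8183333333333334,)]
Query 2 returns: [(16.91,)]

Reason: AVG vs SUM give different aggregate values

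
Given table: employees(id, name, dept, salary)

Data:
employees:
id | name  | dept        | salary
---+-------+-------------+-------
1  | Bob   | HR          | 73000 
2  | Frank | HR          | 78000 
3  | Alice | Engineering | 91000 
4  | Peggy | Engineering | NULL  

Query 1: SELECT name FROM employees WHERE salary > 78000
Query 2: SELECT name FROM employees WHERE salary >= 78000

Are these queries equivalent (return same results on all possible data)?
No, not equivalent

Query 1 returns: [('Alice',)]
Query 2 returns: [('Frank',), ('Alice',)]

Reason: > vs >= gives different results when salary = 78000 exists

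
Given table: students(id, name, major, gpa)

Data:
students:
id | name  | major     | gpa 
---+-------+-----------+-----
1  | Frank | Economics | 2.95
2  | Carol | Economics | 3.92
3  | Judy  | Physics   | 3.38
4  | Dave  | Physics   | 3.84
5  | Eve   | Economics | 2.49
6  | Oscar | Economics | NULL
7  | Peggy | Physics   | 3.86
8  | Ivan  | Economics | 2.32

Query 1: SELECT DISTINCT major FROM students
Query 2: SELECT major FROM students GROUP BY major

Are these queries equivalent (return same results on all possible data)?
Yes, equivalent

Both queries return: [('Economics',), ('Physics',)]

Reason: Both get unique majors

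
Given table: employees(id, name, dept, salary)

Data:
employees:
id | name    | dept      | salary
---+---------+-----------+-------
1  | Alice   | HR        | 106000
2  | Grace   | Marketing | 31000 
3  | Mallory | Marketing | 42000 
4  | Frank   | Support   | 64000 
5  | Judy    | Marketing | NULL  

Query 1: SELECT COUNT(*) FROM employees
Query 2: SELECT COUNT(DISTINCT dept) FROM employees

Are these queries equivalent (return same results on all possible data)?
No, not equivalent

Query 1 returns: [(5,)]
Query 2 returns: [(3,)]

Reason: COUNT(*) counts rows, COUNT(DISTINCT dept) counts unique depts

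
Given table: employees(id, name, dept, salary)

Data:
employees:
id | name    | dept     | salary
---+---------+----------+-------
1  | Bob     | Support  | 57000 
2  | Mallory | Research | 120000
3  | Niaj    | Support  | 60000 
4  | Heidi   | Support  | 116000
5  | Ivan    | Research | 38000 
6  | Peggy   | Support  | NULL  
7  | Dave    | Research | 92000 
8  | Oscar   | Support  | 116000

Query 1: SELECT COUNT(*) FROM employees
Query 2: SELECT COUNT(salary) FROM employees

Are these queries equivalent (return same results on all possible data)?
No, not equivalent

Query 1 returns: [(8,)]
Query 2 returns: [(7,)]

Reason: COUNT(*) includes NULLs, COUNT(column) excludes them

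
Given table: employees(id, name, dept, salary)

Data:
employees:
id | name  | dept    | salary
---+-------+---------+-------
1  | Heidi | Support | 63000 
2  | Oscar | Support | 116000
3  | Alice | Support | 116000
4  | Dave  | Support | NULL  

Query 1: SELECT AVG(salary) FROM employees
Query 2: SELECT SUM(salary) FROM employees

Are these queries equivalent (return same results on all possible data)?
No, not equivalent

Query 1 returns: [(98333.33333333333,)]
Query 2 returns: [(295000,)]

Reason: AVG vs SUM give different aggregate values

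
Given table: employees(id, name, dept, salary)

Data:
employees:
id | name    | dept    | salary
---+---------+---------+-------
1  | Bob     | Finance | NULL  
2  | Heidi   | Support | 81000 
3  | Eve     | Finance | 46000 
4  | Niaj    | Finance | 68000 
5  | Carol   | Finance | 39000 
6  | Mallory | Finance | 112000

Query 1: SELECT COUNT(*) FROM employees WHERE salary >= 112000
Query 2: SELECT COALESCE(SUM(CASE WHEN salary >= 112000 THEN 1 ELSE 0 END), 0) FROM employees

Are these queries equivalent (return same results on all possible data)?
Yes, equivalent

Both queries return: [(1,)]

Reason: COUNT with WHERE vs conditional SUM (COALESCE handles empty-table NULL)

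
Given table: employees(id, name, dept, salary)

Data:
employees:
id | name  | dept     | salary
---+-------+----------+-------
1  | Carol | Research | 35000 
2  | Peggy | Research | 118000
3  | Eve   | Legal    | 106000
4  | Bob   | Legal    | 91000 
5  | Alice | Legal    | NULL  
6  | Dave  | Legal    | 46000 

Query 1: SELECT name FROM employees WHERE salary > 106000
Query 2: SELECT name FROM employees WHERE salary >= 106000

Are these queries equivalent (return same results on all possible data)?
No, not equivalent

Query 1 returns: [('Peggy',)]
Query 2 returns: [('Peggy',), ('Eve',)]

Reason: > vs >= gives different results when salary = 106000 exists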